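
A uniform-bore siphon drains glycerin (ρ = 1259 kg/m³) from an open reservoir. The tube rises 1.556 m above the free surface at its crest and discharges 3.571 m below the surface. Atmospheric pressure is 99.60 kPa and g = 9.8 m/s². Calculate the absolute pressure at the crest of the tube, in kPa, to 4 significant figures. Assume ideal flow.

The outlet speed comes from Torricelli: v = √(2g·3.571) = 8.366 m/s.
With constant cross-section the crest speed equals v; applying Bernoulli from the surface up to the crest, P_top = P_atm − ½ρv² − ρg·h_top.
P_top = 99600 − ½·1259·8.366² − 1259·9.8·1.556 = 36340 Pa.

P_top ≈ 36.34 kPa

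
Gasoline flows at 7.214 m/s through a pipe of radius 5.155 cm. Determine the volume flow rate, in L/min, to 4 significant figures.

3614 L/min

Q = A·v = 0.008348 m² × 7.214 m/s = 0.06023 m³/s.
Converting: 0.06023 m³/s × 60000 = 3614 L/min.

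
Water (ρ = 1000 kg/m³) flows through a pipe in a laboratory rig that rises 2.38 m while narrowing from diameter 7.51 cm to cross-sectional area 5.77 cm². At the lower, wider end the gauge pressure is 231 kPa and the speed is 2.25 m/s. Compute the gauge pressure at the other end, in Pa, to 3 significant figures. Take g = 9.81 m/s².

P₂ = 61000 Pa

The volume flow rate is constant, so v₂ = (A₁/A₂)v₁ = (44.3/5.77)·2.25 = 17.3 m/s.
Energy conservation along the streamline gives P₂ = P₁ − ½ρ(v₂² − v₁²) − ρg(h₂ − h₁).
P₂ = 231000 + ½·1000·(2.25² − 17.3²) − 1000·9.81·(+2.38) = 231000 + (-147000) − (23300) = 61000 Pa.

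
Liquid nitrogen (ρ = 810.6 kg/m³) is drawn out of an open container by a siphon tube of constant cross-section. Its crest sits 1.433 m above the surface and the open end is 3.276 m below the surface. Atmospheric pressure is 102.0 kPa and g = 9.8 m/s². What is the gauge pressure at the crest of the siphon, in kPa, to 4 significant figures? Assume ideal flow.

From the surface to the outlet (both open to atmosphere, surface at rest): v = √(2g·h_out) = √(2·9.8·3.276) = 8.013 m/s.
With constant cross-section the crest speed equals v; applying Bernoulli from the surface up to the crest, P_top = P_atm − ½ρv² − ρg·h_top.
P_top = 102000 − ½·810.6·8.013² − 810.6·9.8·1.433 = 64590 Pa. So P_gauge = P_top − P_atm = -37410 Pa.

P_gauge ≈ -37.41 kPa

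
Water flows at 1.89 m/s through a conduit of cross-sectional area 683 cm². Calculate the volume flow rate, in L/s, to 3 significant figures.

Q = A·v = 0.0683 m² × 1.89 m/s = 0.129 m³/s.
Converting: 0.129 m³/s × 1000 = 129 L/s.

129 L/s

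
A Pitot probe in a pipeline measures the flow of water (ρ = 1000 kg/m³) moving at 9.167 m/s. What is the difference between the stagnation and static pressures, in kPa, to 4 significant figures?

Bernoulli between the free stream and the stagnation point: ½ρv² = P_stag − P_static.
ΔP = ½·1000·9.167² = 42020 Pa.

ΔP ≈ 42.02 kPa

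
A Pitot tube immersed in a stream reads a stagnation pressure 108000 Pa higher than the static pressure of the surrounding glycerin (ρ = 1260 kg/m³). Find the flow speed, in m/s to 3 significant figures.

The dynamic pressure equals the rise in static pressure at the stagnation point: ΔP = ½ρv².
v = √(2ΔP/ρ) = √(2·108000/1260) = 13.1 m/s.

13.1 m/s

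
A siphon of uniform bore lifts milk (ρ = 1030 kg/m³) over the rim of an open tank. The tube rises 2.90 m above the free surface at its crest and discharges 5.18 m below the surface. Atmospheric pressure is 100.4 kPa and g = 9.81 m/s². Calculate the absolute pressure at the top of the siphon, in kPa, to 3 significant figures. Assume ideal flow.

From the surface to the outlet (both open to atmosphere, surface at rest): v = √(2g·h_out) = √(2·9.81·5.18) = 10.1 m/s.
The bore is uniform, so the speed at the crest is the same v. Bernoulli surface→crest: P_atm = P_top + ½ρv² + ρg·h_top.
P_top = 100400 − ½·1030·10.1² − 1030·9.81·2.90 = 18800 Pa.

P_top = 18.8 kPa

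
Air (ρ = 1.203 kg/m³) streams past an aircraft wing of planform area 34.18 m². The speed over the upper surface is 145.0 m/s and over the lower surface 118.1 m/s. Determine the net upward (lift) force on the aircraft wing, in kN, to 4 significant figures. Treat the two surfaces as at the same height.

F = 145.5 kN

From P + ½ρv² = const at equal height, P_low − P_up = ½ρ(v_up² − v_low²).
ΔP = ½·1.203·(145.0² − 118.1²) = 4257 Pa.
Lift = ΔP · A = 4257 × 34.18 = 145500 N.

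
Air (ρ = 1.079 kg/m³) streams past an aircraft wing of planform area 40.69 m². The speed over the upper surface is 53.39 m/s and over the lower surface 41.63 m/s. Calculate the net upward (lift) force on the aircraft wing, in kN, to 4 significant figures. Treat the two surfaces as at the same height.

F ≈ 24.53 kN

With equal heights on the two surfaces, Bernoulli gives P_lower − P_upper = ½ρ(v_upper² − v_lower²).
ΔP = ½·1.079·(53.39² − 41.63²) = 602.9 Pa.
Lift = ΔP · A = 602.9 × 40.69 = 24530 N.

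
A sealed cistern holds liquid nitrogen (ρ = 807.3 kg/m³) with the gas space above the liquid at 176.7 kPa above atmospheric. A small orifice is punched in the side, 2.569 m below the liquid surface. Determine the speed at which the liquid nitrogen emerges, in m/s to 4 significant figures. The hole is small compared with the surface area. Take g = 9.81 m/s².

v ≈ 22.09 m/s

Take point 1 at the surface (v₁ ≈ 0) and point 2 at the hole (at atmospheric pressure). Bernoulli: P₁ + ρg h = P_atm + ½ρv₂².
With P₁ − P_atm = 176700 Pa, v₂ = √(2gh + 2ΔP/ρ) = √(2·9.81·2.569 + 2·176700/807.3) = 22.09 m/s.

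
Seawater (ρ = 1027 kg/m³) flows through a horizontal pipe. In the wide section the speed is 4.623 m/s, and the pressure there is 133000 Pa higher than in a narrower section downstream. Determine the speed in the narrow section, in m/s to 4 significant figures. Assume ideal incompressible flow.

v₂ = 16.74 m/s

Along the level pipe P + ½ρv² is conserved, hence v₂² = v₁² + 2(P₁ − P₂)/ρ.
v₂ = √(4.623² + 2·133000/1027) = √(21.37 + 259.0) = 16.74 m/s.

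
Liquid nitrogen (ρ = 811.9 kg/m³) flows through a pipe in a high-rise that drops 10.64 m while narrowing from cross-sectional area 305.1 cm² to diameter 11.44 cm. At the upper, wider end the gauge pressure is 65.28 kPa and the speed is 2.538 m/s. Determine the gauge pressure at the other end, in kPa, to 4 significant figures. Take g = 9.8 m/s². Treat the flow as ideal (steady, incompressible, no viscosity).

P₂ ≈ 129.5 kPa

By continuity, v₂ = v₁·A₁/A₂ = 2.538·(305.1/102.8) = 7.533 m/s.
Energy conservation along the streamline gives P₂ = P₁ − ½ρ(v₂² − v₁²) − ρg(h₂ − h₁).
P₂ = 65280 + ½·811.9·(2.538² − 7.533²) − 811.9·9.8·(−10.64) = 65280 + (-20420) − (-84660) = 129500 Pa.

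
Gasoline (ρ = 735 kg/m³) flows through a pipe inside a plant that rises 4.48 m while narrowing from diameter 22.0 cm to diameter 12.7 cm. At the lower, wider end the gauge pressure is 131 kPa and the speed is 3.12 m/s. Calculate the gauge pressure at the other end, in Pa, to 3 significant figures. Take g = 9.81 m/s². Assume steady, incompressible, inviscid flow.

70100 Pa

Continuity gives A₁v₁ = A₂v₂, so v₂ = (380 cm²)/(127 cm²) × 3.12 m/s = 9.36 m/s.
Applying Bernoulli between the two ends and solving for P₂: P₂ = P₁ + ½ρ(v₁² − v₂²) − ρgΔh.
P₂ = 131000 + ½·735·(3.12² − 9.36²) − 735·9.81·(+4.48) = 131000 + (-28600) − (32300) = 70100 Pa.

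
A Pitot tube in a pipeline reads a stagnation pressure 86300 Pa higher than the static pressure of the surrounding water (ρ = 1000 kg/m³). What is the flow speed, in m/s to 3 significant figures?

v ≈ 13.1 m/s

Bernoulli between the free stream and the stagnation point: ½ρv² = P_stag − P_static.
v = √(2ΔP/ρ) = √(2·86300/1000) = 13.1 m/s.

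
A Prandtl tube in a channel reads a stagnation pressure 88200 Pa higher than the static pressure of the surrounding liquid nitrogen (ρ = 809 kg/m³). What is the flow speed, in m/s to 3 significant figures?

Bernoulli between the free stream and the stagnation point: ½ρv² = P_stag − P_static.
v = √(2ΔP/ρ) = √(2·88200/809) = 14.8 m/s.

v = 14.8 m/s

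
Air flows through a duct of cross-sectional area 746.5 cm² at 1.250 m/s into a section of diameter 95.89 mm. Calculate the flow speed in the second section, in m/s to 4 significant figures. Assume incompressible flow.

v₂ ≈ 12.92 m/s

By continuity, v₂ = v₁·A₁/A₂ = 1.250·(746.5/72.22) = 12.92 m/s.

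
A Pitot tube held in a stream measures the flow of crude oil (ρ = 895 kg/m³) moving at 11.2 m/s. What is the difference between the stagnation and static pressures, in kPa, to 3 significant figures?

56.1 kPa

Bernoulli between the free stream and the stagnation point: ½ρv² = P_stag − P_static.
ΔP = ½·895·11.2² = 56100 Pa.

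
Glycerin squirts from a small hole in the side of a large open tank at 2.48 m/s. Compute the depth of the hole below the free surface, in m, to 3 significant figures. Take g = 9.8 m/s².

h ≈ 0.314 m

For a small hole in a large open tank, ½v² = gh, giving h = v²/(2g).
h = 2.48²/(2·9.8) = 6.15/19.60 = 0.314 m.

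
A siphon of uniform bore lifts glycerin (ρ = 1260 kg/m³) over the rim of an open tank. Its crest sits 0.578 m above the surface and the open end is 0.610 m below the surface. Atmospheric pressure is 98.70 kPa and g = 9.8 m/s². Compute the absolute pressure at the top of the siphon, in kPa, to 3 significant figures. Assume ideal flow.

From the surface to the outlet (both open to atmosphere, surface at rest): v = √(2g·h_out) = √(2·9.8·0.610) = 3.46 m/s.
The bore is uniform, so the speed at the crest is the same v. Bernoulli surface→crest: P_atm = P_top + ½ρv² + ρg·h_top.
P_top = 98700 − ½·1260·3.46² − 1260·9.8·0.578 = 84000 Pa.

P_top ≈ 84.0 kPa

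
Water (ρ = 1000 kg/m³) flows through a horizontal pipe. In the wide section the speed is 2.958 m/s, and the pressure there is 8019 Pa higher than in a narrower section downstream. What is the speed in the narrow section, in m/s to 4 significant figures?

Along the level pipe P + ½ρv² is conserved, hence v₂² = v₁² + 2(P₁ − P₂)/ρ.
v₂ = √(2.958² + 2·8019/1000) = √(8.750 + 16.04) = 4.979 m/s.

v₂ = 4.979 m/s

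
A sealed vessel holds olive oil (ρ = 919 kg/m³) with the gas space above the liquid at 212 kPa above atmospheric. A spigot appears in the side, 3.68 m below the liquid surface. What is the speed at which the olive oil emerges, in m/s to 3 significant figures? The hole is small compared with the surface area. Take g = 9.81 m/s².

Take point 1 at the surface (v₁ ≈ 0) and point 2 at the hole (at atmospheric pressure). Bernoulli: P₁ + ρg h = P_atm + ½ρv₂².
With P₁ − P_atm = 212000 Pa, v₂ = √(2gh + 2ΔP/ρ) = √(2·9.81·3.68 + 2·212000/919) = 23.1 m/s.

23.1 m/s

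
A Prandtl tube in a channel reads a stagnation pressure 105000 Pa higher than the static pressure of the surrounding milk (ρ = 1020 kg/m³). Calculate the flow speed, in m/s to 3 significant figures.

v ≈ 14.3 m/s

Bernoulli between the free stream and the stagnation point: ½ρv² = P_stag − P_static.
v = √(2ΔP/ρ) = √(2·105000/1020) = 14.3 m/s.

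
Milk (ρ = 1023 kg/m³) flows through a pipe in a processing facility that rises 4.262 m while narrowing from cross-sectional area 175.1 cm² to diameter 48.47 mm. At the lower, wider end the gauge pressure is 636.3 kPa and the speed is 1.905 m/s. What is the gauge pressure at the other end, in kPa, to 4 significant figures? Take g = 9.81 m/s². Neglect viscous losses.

P₂ ≈ 428.2 kPa

The volume flow rate is constant, so v₂ = (A₁/A₂)v₁ = (175.1/18.45)·1.905 = 18.08 m/s.
Applying Bernoulli between the two ends and solving for P₂: P₂ = P₁ + ½ρ(v₁² − v₂²) − ρgΔh.
P₂ = 636300 + ½·1023·(1.905² − 18.08²) − 1023·9.81·(+4.262) = 636300 + (-165300) − (42770) = 428200 Pa.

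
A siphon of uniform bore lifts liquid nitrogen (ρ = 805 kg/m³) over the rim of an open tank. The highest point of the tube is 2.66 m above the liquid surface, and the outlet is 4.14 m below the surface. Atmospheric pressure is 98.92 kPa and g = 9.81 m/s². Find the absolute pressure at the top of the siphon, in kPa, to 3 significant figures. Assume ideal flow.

Bernoulli surface→outlet gives ½v² = g·h_out, so v = √(2·9.81·4.14) = 9.01 m/s.
Continuity keeps v the same throughout the tube; from surface to crest, P_atm + 0 = P_top + ½ρv² + ρg·h_top.
P_top = 98920 − ½·805·9.01² − 805·9.81·2.66 = 45200 Pa.

P_top = 45.2 kPa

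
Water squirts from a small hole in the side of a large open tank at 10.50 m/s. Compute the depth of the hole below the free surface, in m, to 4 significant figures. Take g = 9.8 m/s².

For a small hole in a large open tank, ½v² = gh, giving h = v²/(2g).
h = 10.50²/(2·9.8) = 110.2/19.60 = 5.625 m.

h ≈ 5.625 m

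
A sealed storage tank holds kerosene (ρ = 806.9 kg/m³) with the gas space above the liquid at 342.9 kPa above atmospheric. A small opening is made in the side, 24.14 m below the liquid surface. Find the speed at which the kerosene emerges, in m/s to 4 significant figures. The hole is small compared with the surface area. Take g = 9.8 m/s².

36.37 m/s

Take point 1 at the surface (v₁ ≈ 0) and point 2 at the hole (at atmospheric pressure). Bernoulli: P₁ + ρg h = P_atm + ½ρv₂².
With P₁ − P_atm = 342900 Pa, v₂ = √(2gh + 2ΔP/ρ) = √(2·9.8·24.14 + 2·342900/806.9) = 36.37 m/s.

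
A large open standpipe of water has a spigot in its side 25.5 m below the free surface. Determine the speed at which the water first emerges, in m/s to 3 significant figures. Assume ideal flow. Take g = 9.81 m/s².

With the surface at rest and both surface and jet at atmospheric pressure, Bernoulli gives ρg h = ½ρv², so v = √(2gh) = √(2·9.81·25.5) = 22.4 m/s.

v ≈ 22.4 m/s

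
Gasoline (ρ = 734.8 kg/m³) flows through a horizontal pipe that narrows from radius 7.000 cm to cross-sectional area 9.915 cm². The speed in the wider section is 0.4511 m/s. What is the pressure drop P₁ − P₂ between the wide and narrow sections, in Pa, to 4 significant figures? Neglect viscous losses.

ΔP ≈ 17950 Pa

The volume flow rate is constant, so v₂ = (A₁/A₂)v₁ = (153.9/9.915)·0.4511 = 7.004 m/s.
The pipe is horizontal, so Bernoulli reduces to P₁ + ½ρv₁² = P₂ + ½ρv₂².
P₁ − P₂ = ½·734.8·(7.004² − 0.4511²) = ½·734.8·48.85 = 17950 Pa.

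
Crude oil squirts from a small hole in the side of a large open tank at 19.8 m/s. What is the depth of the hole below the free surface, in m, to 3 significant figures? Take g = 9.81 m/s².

Inverting v = √(2gh) gives h = v² / 2g.
h = 19.8²/(2·9.81) = 392/19.62 = 20.0 m.

h ≈ 20.0 m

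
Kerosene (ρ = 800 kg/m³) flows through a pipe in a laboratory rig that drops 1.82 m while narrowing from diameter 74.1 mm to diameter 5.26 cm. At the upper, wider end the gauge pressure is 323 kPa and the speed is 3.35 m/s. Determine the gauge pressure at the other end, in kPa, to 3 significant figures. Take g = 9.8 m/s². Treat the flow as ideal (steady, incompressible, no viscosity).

Continuity gives A₁v₁ = A₂v₂, so v₂ = (43.1 cm²)/(21.7 cm²) × 3.35 m/s = 6.65 m/s.
Applying Bernoulli between the two ends and solving for P₂: P₂ = P₁ + ½ρ(v₁² − v₂²) − ρgΔh.
P₂ = 323000 + ½·800·(3.35² − 6.65²) − 800·9.8·(−1.82) = 323000 + (-13200) − (-14300) = 324000 Pa.

P₂ ≈ 324 kPa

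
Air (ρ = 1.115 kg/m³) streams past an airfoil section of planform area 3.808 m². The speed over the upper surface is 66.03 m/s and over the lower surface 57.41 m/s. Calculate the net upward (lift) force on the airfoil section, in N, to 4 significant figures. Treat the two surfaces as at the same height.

With equal heights on the two surfaces, Bernoulli gives P_lower − P_upper = ½ρ(v_upper² − v_lower²).
ΔP = ½·1.115·(66.03² − 57.41²) = 593.2 Pa.
Lift = ΔP · A = 593.2 × 3.808 = 2259 N.

F ≈ 2259 N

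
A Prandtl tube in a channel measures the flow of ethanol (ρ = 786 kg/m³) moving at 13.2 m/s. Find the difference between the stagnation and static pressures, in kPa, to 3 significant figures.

The dynamic pressure equals the rise in static pressure at the stagnation point: ΔP = ½ρv².
ΔP = ½·786·13.2² = 68500 Pa.

ΔP = 68.5 kPa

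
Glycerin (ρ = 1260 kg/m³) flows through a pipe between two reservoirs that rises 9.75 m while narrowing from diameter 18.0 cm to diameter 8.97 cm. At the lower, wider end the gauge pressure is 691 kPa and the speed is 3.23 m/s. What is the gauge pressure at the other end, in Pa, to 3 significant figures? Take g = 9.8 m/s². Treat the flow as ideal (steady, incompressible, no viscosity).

The volume flow rate is constant, so v₂ = (A₁/A₂)v₁ = (254/63.2)·3.23 = 13.0 m/s.
Bernoulli: P₁ + ½ρv₁² + ρg h₁ = P₂ + ½ρv₂² + ρg h₂, so P₂ = P₁ + ½ρ(v₁² − v₂²) − ρg(h₂ − h₁).
P₂ = 691000 + ½·1260·(3.23² − 13.0²) − 1260·9.8·(+9.75) = 691000 + (-100000) − (120000) = 471000 Pa.

P₂ = 471000 Pa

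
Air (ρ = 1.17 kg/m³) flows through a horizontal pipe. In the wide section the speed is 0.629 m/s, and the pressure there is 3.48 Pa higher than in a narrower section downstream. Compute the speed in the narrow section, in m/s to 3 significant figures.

v₂ = 2.52 m/s

Horizontal Bernoulli: P₁ + ½ρv₁² = P₂ + ½ρv₂², so v₂² = v₁² + 2(P₁ − P₂)/ρ.
v₂ = √(0.629² + 2·3.48/1.17) = √(0.396 + 5.95) = 2.52 m/s.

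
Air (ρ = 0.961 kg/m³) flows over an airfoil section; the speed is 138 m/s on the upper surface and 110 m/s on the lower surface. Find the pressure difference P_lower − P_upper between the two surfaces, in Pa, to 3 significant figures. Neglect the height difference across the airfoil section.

The pressure is lower where the speed is higher: ΔP = ½ρ(v_up² − v_low²).
ΔP = ½·0.961·(138² − 110²) = 3340 Pa.

ΔP ≈ 3340 Pa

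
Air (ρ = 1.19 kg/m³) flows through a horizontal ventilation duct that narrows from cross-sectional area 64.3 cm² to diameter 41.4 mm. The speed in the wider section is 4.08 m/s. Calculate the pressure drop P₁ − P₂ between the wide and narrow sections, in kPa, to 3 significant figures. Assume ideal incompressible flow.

ΔP ≈ 0.216 kPa

By continuity, v₂ = v₁·A₁/A₂ = 4.08·(64.3/13.5) = 19.5 m/s.
The pipe is horizontal, so Bernoulli reduces to P₁ + ½ρv₁² = P₂ + ½ρv₂².
P₁ − P₂ = ½·1.19·(19.5² − 4.08²) = ½·1.19·363 = 216 Pa.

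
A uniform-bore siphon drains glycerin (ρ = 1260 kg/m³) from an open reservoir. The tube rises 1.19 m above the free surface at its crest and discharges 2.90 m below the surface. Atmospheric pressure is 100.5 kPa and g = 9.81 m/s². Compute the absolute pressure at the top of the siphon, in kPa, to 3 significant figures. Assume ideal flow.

P_top ≈ 49.9 kPa

Bernoulli surface→outlet gives ½v² = g·h_out, so v = √(2·9.81·2.90) = 7.54 m/s.
With constant cross-section the crest speed equals v; applying Bernoulli from the surface up to the crest, P_top = P_atm − ½ρv² − ρg·h_top.
P_top = 100500 − ½·1260·7.54² − 1260·9.81·1.19 = 49900 Pa.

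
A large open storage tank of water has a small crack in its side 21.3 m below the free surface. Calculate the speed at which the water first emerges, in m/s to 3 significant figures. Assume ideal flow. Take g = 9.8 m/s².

With the surface at rest and both surface and jet at atmospheric pressure, Bernoulli gives ρg h = ½ρv², so v = √(2gh) = √(2·9.8·21.3) = 20.4 m/s.

v ≈ 20.4 m/s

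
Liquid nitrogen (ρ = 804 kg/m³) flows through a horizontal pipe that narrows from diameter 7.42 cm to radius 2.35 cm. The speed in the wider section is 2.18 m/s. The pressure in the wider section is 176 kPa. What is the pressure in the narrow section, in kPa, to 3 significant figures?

The volume flow rate is constant, so v₂ = (A₁/A₂)v₁ = (43.2/17.3)·2.18 = 5.43 m/s.
The pipe is horizontal, so Bernoulli reduces to P₁ + ½ρv₁² = P₂ + ½ρv₂².
P₂ = P₁ − ½ρ(v₂² − v₁²) = 176000 − ½·804·(5.43² − 2.18²) = 176000 − 9960 = 166000 Pa.

P₂ = 166 kPa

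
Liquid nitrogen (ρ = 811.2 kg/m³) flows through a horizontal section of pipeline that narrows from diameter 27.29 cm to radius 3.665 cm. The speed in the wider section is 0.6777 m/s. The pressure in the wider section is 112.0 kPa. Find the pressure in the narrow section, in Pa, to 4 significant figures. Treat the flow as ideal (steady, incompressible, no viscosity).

P₂ ≈ 76400 Pa

The volume flow rate is constant, so v₂ = (A₁/A₂)v₁ = (584.9/42.20)·0.6777 = 9.394 m/s.
The pipe is horizontal, so Bernoulli reduces to P₁ + ½ρv₁² = P₂ + ½ρv₂².
P₂ = P₁ − ½ρ(v₂² − v₁²) = 112000 − ½·811.2·(9.394² − 0.6777²) = 112000 − 35600 = 76400 Pa.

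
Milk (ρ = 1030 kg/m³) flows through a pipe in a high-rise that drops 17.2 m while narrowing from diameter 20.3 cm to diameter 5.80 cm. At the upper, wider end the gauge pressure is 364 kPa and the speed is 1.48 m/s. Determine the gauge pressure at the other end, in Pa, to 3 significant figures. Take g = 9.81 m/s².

P₂ = 370000 Pa

The volume flow rate is constant, so v₂ = (A₁/A₂)v₁ = (324/26.4)·1.48 = 18.1 m/s.
Bernoulli: P₁ + ½ρv₁² + ρg h₁ = P₂ + ½ρv₂² + ρg h₂, so P₂ = P₁ + ½ρ(v₁² − v₂²) − ρg(h₂ − h₁).
P₂ = 364000 + ½·1030·(1.48² − 18.1²) − 1030·9.81·(−17.2) = 364000 + (-168000) − (-174000) = 370000 Pa.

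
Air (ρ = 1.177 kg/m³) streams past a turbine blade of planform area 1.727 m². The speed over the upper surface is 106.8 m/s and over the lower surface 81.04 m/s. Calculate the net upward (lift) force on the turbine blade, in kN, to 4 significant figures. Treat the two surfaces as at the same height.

From P + ½ρv² = const at equal height, P_low − P_up = ½ρ(v_up² − v_low²).
ΔP = ½·1.177·(106.8² − 81.04²) = 2848 Pa.
Lift = ΔP · A = 2848 × 1.727 = 4918 N.

F ≈ 4.918 kN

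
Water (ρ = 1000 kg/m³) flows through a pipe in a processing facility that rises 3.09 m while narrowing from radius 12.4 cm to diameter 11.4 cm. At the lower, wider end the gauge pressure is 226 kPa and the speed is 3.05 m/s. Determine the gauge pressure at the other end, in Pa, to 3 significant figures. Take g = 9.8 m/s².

Mass conservation (A₁v₁ = A₂v₂) gives v₂ = 3.05 × 483/102 = 14.4 m/s.
Energy conservation along the streamline gives P₂ = P₁ − ½ρ(v₂² − v₁²) − ρg(h₂ − h₁).
P₂ = 226000 + ½·1000·(3.05² − 14.4²) − 1000·9.8·(+3.09) = 226000 + (-99500) − (30300) = 96200 Pa.

P₂ = 96200 Pa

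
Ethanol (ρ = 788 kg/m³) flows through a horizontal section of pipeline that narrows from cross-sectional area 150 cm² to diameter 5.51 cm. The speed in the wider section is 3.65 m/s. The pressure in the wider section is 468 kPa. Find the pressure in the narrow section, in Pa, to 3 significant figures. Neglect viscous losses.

Continuity gives A₁v₁ = A₂v₂, so v₂ = (150 cm²)/(23.8 cm²) × 3.65 m/s = 23.0 m/s.
With no height change, Bernoulli's equation is P₁ + ½ρv₁² = P₂ + ½ρv₂².
P₂ = P₁ − ½ρ(v₂² − v₁²) = 468000 − ½·788·(23.0² − 3.65²) = 468000 − 202000 = 266000 Pa.

P₂ ≈ 266000 Pa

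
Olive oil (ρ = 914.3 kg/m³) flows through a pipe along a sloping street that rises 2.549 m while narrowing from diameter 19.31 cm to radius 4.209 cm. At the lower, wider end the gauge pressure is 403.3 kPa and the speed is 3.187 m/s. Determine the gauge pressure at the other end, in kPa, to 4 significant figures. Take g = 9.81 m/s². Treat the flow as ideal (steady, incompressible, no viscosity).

256.5 kPa

The volume flow rate is constant, so v₂ = (A₁/A₂)v₁ = (292.9/55.66)·3.187 = 16.77 m/s.
Bernoulli: P₁ + ½ρv₁² + ρg h₁ = P₂ + ½ρv₂² + ρg h₂, so P₂ = P₁ + ½ρ(v₁² − v₂²) − ρg(h₂ − h₁).
P₂ = 403300 + ½·914.3·(3.187² − 16.77²) − 914.3·9.81·(+2.549) = 403300 + (-123900) − (22860) = 256500 Pa.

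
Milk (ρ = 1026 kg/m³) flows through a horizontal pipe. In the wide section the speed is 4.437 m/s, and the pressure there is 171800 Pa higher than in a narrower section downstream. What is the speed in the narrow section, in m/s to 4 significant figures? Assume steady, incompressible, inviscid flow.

Along the level pipe P + ½ρv² is conserved, hence v₂² = v₁² + 2(P₁ − P₂)/ρ.
v₂ = √(4.437² + 2·171800/1026) = √(19.69 + 334.9) = 18.83 m/s.

18.83 m/s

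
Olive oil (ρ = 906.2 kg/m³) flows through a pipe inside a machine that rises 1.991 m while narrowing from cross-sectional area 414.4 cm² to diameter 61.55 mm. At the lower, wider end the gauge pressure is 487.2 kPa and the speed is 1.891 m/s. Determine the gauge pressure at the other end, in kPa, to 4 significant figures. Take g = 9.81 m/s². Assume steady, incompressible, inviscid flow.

P₂ ≈ 156.8 kPa

The volume flow rate is constant, so v₂ = (A₁/A₂)v₁ = (414.4/29.75)·1.891 = 26.34 m/s.
Energy conservation along the streamline gives P₂ = P₁ − ½ρ(v₂² − v₁²) − ρg(h₂ − h₁).
P₂ = 487200 + ½·906.2·(1.891² − 26.34²) − 906.2·9.81·(+1.991) = 487200 + (-312700) − (17700) = 156800 Pa.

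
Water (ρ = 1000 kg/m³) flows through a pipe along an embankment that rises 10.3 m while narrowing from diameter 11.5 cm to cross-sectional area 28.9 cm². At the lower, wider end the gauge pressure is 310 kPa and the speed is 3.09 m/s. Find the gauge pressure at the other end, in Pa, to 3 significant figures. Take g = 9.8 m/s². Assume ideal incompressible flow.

By continuity, v₂ = v₁·A₁/A₂ = 3.09·(104/28.9) = 11.1 m/s.
Applying Bernoulli between the two ends and solving for P₂: P₂ = P₁ + ½ρ(v₁² − v₂²) − ρgΔh.
P₂ = 310000 + ½·1000·(3.09² − 11.1²) − 1000·9.8·(+10.3) = 310000 + (-56900) − (101000) = 152000 Pa.

P₂ ≈ 152000 Pa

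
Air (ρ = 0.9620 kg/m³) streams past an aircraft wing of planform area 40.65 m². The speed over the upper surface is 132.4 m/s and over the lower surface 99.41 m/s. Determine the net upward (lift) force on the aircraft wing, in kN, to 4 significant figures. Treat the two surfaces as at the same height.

The faster flow above has the lower pressure; Bernoulli (same height) gives ΔP = ½ρ(v_up² − v_low²).
ΔP = ½·0.9620·(132.4² − 99.41²) = 3678 Pa.
Lift = ΔP · A = 3678 × 40.65 = 149500 N.

F ≈ 149.5 kN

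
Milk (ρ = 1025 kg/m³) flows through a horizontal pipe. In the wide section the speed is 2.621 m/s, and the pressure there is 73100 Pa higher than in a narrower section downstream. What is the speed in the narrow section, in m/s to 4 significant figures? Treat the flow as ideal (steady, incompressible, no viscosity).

12.23 m/s

With h₁ = h₂, rearranging Bernoulli gives v₂ = √(v₁² + 2ΔP/ρ).
v₂ = √(2.621² + 2·73100/1025) = √(6.870 + 142.6) = 12.23 m/s.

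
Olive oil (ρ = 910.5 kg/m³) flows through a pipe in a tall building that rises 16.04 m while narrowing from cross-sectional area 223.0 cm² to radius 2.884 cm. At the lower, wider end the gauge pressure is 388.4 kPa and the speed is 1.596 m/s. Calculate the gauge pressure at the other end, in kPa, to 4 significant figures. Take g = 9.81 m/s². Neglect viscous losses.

Mass conservation (A₁v₁ = A₂v₂) gives v₂ = 1.596 × 223.0/26.13 = 13.62 m/s.
Energy conservation along the streamline gives P₂ = P₁ − ½ρ(v₂² − v₁²) − ρg(h₂ − h₁).
P₂ = 388400 + ½·910.5·(1.596² − 13.62²) − 910.5·9.81·(+16.04) = 388400 + (-83300) − (143300) = 161800 Pa.

P₂ = 161.8 kPa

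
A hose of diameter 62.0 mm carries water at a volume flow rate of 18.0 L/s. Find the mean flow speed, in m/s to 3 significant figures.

Q = 18.0 L/s = 0.0180 m³/s.
v = Q/A = 0.0180 / 0.00302 = 5.96 m/s.

v = 5.96 m/s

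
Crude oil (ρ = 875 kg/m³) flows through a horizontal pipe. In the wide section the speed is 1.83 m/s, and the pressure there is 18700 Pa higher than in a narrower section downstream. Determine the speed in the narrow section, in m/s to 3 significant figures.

v₂ = 6.79 m/s

Horizontal Bernoulli: P₁ + ½ρv₁² = P₂ + ½ρv₂², so v₂² = v₁² + 2(P₁ − P₂)/ρ.
v₂ = √(1.83² + 2·18700/875) = √(3.35 + 42.7) = 6.79 m/s.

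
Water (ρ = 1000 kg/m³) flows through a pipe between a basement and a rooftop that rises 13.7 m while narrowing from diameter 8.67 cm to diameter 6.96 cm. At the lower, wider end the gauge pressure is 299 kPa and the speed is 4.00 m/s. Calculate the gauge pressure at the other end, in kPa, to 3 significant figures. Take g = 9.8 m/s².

Continuity gives A₁v₁ = A₂v₂, so v₂ = (59.0 cm²)/(38.0 cm²) × 4.00 m/s = 6.21 m/s.
Energy conservation along the streamline gives P₂ = P₁ − ½ρ(v₂² − v₁²) − ρg(h₂ − h₁).
P₂ = 299000 + ½·1000·(4.00² − 6.21²) − 1000·9.8·(+13.7) = 299000 + (-11300) − (134000) = 153000 Pa.

153 kPa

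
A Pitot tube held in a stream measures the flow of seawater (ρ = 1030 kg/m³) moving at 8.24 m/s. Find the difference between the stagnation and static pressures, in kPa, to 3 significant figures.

35.0 kPa

At the stagnation point the flow is brought to rest, so Bernoulli gives P_stag − P_static = ½ρv².
ΔP = ½·1030·8.24² = 35000 Pa.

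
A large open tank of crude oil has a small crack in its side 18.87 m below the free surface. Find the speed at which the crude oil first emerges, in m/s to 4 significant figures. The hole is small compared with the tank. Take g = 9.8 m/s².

With the surface at rest and both surface and jet at atmospheric pressure, Bernoulli gives ρg h = ½ρv², so v = √(2gh) = √(2·9.8·18.87) = 19.23 m/s.

v = 19.23 m/s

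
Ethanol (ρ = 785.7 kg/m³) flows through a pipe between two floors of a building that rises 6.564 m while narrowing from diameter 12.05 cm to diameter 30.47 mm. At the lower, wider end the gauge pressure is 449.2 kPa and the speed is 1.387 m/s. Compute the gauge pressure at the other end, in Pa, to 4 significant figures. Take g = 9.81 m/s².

Continuity gives A₁v₁ = A₂v₂, so v₂ = (114.0 cm²)/(7.292 cm²) × 1.387 m/s = 21.69 m/s.
Applying Bernoulli between the two ends and solving for P₂: P₂ = P₁ + ½ρ(v₁² − v₂²) − ρgΔh.
P₂ = 449200 + ½·785.7·(1.387² − 21.69²) − 785.7·9.81·(+6.564) = 449200 + (-184100) − (50590) = 214500 Pa.

P₂ ≈ 214500 Pa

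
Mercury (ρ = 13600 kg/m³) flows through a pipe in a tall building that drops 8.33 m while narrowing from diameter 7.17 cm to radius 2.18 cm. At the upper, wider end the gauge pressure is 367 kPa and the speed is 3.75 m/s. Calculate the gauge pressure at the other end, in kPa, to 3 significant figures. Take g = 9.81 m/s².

P₂ ≈ 875 kPa

Continuity gives A₁v₁ = A₂v₂, so v₂ = (40.4 cm²)/(14.9 cm²) × 3.75 m/s = 10.1 m/s.
Energy conservation along the streamline gives P₂ = P₁ − ½ρ(v₂² − v₁²) − ρg(h₂ − h₁).
P₂ = 367000 + ½·13600·(3.75² − 10.1²) − 13600·9.81·(−8.33) = 367000 + (-604000) − (-1110000) = 875000 Pa.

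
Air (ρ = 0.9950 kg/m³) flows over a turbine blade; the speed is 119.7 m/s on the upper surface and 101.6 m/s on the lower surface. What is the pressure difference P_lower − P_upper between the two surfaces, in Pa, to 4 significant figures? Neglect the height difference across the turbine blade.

1993 Pa

Bernoulli (same height): P_lower − P_upper = ½ρ(v_upper² − v_lower²).
ΔP = ½·0.9950·(119.7² − 101.6²) = 1993 Pa.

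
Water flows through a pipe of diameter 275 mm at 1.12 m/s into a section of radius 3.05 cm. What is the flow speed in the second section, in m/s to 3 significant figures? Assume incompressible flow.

v₂ ≈ 22.8 m/s

Continuity gives A₁v₁ = A₂v₂, so v₂ = (594 cm²)/(29.2 cm²) × 1.12 m/s = 22.8 m/s.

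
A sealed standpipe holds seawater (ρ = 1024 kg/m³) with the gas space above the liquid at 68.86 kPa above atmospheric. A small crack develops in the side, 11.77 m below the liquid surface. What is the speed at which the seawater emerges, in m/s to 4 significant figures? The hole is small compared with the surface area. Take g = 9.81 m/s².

v ≈ 19.12 m/s

Take point 1 at the surface (v₁ ≈ 0) and point 2 at the hole (at atmospheric pressure). Bernoulli: P₁ + ρg h = P_atm + ½ρv₂².
With P₁ − P_atm = 68860 Pa, v₂ = √(2gh + 2ΔP/ρ) = √(2·9.81·11.77 + 2·68860/1024) = 19.12 m/s.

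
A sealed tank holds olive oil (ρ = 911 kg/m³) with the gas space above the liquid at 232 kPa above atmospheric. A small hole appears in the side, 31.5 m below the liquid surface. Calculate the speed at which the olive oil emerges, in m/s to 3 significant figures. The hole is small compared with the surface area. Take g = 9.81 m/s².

Take point 1 at the surface (v₁ ≈ 0) and point 2 at the hole (at atmospheric pressure). Bernoulli: P₁ + ρg h = P_atm + ½ρv₂².
With P₁ − P_atm = 232000 Pa, v₂ = √(2gh + 2ΔP/ρ) = √(2·9.81·31.5 + 2·232000/911) = 33.6 m/s.

33.6 m/s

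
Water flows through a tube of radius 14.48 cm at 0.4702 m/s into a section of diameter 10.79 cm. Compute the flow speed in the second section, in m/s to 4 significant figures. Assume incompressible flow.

By continuity, v₂ = v₁·A₁/A₂ = 0.4702·(658.7/91.44) = 3.387 m/s.

v₂ ≈ 3.387 m/s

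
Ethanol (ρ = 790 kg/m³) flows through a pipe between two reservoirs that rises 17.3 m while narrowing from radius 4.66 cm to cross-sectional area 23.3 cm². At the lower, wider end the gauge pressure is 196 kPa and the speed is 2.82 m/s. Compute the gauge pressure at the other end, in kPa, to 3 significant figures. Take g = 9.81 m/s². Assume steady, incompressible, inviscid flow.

By continuity, v₂ = v₁·A₁/A₂ = 2.82·(68.2/23.3) = 8.26 m/s.
Bernoulli: P₁ + ½ρv₁² + ρg h₁ = P₂ + ½ρv₂² + ρg h₂, so P₂ = P₁ + ½ρ(v₁² − v₂²) − ρg(h₂ − h₁).
P₂ = 196000 + ½·790·(2.82² − 8.26²) − 790·9.81·(+17.3) = 196000 + (-23800) − (134000) = 38100 Pa.

P₂ ≈ 38.1 kPa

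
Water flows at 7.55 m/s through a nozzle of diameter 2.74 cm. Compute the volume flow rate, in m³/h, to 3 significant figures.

Q = 16.0 m³/h

Q = A·v = 0.000590 m² × 7.55 m/s = 0.00445 m³/s.
Converting: 0.00445 m³/s × 3600 = 16.0 m³/h.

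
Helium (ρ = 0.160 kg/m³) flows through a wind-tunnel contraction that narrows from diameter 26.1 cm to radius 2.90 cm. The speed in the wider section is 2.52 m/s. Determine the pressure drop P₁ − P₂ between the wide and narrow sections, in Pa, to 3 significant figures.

Mass conservation (A₁v₁ = A₂v₂) gives v₂ = 2.52 × 535/26.4 = 51.0 m/s.
The pipe is horizontal, so Bernoulli reduces to P₁ + ½ρv₁² = P₂ + ½ρv₂².
P₁ − P₂ = ½·0.160·(51.0² − 2.52²) = ½·0.160·2600 = 208 Pa.

208 Pa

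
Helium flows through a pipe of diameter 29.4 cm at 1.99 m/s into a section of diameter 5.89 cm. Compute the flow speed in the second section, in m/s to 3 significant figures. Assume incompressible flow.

The volume flow rate is constant, so v₂ = (A₁/A₂)v₁ = (679/27.2)·1.99 = 49.6 m/s.

v₂ = 49.6 m/s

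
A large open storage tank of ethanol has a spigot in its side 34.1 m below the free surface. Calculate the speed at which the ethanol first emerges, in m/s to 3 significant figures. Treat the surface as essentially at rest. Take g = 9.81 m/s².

The surface is effectively still and both ends are open, so ½v² = gh and v = √(2·9.81·34.1) = 25.9 m/s.

v ≈ 25.9 m/s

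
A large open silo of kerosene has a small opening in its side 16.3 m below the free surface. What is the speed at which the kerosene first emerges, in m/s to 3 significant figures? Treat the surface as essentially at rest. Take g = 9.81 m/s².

The surface is effectively still and both ends are open, so ½v² = gh and v = √(2·9.81·16.3) = 17.9 m/s.

17.9 m/s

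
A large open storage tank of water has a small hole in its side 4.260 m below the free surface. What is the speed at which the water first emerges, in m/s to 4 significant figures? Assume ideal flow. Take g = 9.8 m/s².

v ≈ 9.138 m/s

The surface is effectively still and both ends are open, so ½v² = gh and v = √(2·9.8·4.260) = 9.138 m/s.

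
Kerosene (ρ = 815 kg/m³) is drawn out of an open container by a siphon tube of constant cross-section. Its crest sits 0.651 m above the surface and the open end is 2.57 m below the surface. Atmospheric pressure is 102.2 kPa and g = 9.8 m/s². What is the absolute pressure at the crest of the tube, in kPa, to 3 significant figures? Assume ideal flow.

Bernoulli surface→outlet gives ½v² = g·h_out, so v = √(2·9.8·2.57) = 7.10 m/s.
With constant cross-section the crest speed equals v; applying Bernoulli from the surface up to the crest, P_top = P_atm − ½ρv² − ρg·h_top.
P_top = 102200 − ½·815·7.10² − 815·9.8·0.651 = 76500 Pa.

P_top ≈ 76.5 kPa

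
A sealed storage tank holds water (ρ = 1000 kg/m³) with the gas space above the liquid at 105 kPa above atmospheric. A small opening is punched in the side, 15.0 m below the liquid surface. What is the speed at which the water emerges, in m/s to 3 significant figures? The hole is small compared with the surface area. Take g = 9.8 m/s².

Take point 1 at the surface (v₁ ≈ 0) and point 2 at the hole (at atmospheric pressure). Bernoulli: P₁ + ρg h = P_atm + ½ρv₂².
With P₁ − P_atm = 105000 Pa, v₂ = √(2gh + 2ΔP/ρ) = √(2·9.8·15.0 + 2·105000/1000) = 22.4 m/s.

22.4 m/s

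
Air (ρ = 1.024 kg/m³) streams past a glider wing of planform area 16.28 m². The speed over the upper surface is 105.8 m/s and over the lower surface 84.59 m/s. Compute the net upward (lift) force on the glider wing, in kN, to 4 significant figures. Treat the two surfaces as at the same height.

From P + ½ρv² = const at equal height, P_low − P_up = ½ρ(v_up² − v_low²).
ΔP = ½·1.024·(105.8² − 84.59²) = 2068 Pa.
Lift = ΔP · A = 2068 × 16.28 = 33660 N.

33.66 kN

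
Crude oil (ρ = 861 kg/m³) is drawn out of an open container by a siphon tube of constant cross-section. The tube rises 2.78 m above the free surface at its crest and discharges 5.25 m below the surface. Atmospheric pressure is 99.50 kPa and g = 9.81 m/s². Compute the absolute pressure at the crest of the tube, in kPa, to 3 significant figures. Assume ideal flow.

P_top ≈ 31.7 kPa

The outlet speed comes from Torricelli: v = √(2g·5.25) = 10.1 m/s.
With constant cross-section the crest speed equals v; applying Bernoulli from the surface up to the crest, P_top = P_atm − ½ρv² − ρg·h_top.
P_top = 99500 − ½·861·10.1² − 861·9.81·2.78 = 31700 Pa.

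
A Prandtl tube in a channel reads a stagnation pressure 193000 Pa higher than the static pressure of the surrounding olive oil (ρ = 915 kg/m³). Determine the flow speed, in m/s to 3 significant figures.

v ≈ 20.5 m/s

The dynamic pressure equals the rise in static pressure at the stagnation point: ΔP = ½ρv².
v = √(2ΔP/ρ) = √(2·193000/915) = 20.5 m/s.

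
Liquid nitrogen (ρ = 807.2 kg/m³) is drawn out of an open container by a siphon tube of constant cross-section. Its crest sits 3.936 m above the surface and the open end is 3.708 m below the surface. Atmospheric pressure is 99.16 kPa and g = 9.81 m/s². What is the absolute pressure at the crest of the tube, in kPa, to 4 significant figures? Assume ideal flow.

The outlet speed comes from Torricelli: v = √(2g·3.708) = 8.529 m/s.
Continuity keeps v the same throughout the tube; from surface to crest, P_atm + 0 = P_top + ½ρv² + ρg·h_top.
P_top = 99160 − ½·807.2·8.529² − 807.2·9.81·3.936 = 38630 Pa.

P_top = 38.63 kPa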